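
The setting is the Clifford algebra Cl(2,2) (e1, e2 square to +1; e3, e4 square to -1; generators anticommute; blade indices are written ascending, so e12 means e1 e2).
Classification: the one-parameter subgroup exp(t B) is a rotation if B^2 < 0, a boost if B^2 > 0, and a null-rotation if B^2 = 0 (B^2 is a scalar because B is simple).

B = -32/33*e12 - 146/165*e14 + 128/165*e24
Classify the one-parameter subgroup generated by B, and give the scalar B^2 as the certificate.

B^2 term by term: the squares give (-32/33)^2*(e12)^2 + (-146/165)^2*(e14)^2 + (128/165)^2*(e24)^2 = 1024/1089*(-1) + 21316/27225*(+1) + 16384/27225*(+1) = 4/9 (each basis 2-blade squares to minus the product of its generators' squares); cross terms between blades sharing an index anticommute and cancel. So B^2 = 4/9.
Answer: boost, certificate B^2 = 4/9. Why this suffices: the scalar 4/9 survives any versor conjugation, so its sign alone determines the class however B is presented.


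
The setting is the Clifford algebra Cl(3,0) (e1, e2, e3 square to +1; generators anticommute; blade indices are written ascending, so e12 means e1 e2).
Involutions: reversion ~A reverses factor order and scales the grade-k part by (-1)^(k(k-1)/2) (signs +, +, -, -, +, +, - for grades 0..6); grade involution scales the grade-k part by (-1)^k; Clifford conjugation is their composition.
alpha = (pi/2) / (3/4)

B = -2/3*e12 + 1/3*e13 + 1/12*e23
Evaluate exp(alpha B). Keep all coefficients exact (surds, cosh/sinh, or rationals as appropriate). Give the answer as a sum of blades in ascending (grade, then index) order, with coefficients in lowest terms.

B^2 term by term: the squares give (-2/3)^2*(e12)^2 + (1/3)^2*(e13)^2 + (1/12)^2*(e23)^2 = 4/9*(-1) + 1/9*(-1) + 1/144*(-1) = -9/16 (each basis 2-blade squares to minus the product of its generators' squares); cross terms between blades sharing an index anticommute and cancel. So B^2 = -9/16.
B^2 = -9/16 — since the square is negative, the closed form is circular: l = 3/4, alpha*l = pi/2, so exp(alpha B) = cos(pi/2) + (sin(pi/2)/(3/4))*B = 0 + (4/3)*B.
Answer: -8/9*e12 + 4/9*e13 + 1/9*e23


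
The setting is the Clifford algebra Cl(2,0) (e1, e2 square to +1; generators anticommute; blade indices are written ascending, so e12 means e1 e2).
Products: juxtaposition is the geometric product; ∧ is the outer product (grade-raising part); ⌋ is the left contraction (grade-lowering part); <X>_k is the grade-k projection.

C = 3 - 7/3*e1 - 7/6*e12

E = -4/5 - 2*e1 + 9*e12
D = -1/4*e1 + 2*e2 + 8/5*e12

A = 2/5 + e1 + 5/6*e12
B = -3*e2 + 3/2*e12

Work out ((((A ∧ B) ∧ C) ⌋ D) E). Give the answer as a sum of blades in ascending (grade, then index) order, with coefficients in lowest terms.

step 1: -6/5*e2 - 12/5*e12
step 2: -18/5*e2 - 10*e12
step 3: 44/5 + 144/25*e1
step 4: -464/25 - 2776/125*e1 + 1296/25*e2 + 396/5*e12
Answer: -464/25 - 2776/125*e1 + 1296/25*e2 + 396/5*e12


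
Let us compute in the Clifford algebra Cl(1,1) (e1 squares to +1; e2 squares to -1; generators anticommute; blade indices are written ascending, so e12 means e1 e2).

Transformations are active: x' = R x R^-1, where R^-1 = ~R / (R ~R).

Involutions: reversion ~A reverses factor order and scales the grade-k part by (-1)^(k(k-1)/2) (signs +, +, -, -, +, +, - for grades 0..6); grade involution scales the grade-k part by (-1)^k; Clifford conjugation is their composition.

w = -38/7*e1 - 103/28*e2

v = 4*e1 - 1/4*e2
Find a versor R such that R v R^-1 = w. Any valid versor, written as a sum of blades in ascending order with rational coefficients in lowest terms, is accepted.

Key observation: q(v) = q(w) = 255/16 (sandwiches preserve the norm), so R = v + w = -10/7*e1 - 55/14*e2 works whenever it is invertible — the component of v along it is kept and (v - w)/2 reverses, sending v to w.
Answer: -10/7*e1 - 55/14*e2


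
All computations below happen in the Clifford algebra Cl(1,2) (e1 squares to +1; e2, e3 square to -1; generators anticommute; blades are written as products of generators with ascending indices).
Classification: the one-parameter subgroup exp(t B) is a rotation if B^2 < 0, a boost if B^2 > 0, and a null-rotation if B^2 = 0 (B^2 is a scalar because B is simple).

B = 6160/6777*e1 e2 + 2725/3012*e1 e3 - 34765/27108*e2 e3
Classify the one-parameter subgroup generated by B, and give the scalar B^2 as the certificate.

B^2 term by term: the squares give (6160/6777)^2*(e1 e2)^2 + (2725/3012)^2*(e1 e3)^2 + (-34765/27108)^2*(e2 e3)^2 = 37945600/45927729*(+1) + 7425625/9072144*(+1) + 1208605225/734843664*(-1) = 0 (each basis 2-blade squares to minus the product of its generators' squares); cross terms between blades sharing an index anticommute and cancel. So B^2 = 0.
Answer: null-rotation, certificate B^2 = 0. Note: conjugating B changes its blade decomposition but never the scalar B^2 = 0, whose sign settles the classification.


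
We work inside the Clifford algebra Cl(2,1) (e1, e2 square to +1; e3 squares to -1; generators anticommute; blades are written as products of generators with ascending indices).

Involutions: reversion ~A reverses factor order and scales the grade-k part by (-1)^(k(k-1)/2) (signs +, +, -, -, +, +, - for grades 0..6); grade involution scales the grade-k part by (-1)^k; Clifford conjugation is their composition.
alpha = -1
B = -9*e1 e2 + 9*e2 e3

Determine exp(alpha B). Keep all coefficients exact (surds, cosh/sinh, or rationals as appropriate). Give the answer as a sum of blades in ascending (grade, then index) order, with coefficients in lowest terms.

B^2 term by term: the squares give (-9)^2*(e1 e2)^2 + (9)^2*(e2 e3)^2 = 81*(-1) + 81*(+1) = 0 (each basis 2-blade squares to minus the product of its generators' squares); cross terms between blades sharing an index anticommute and cancel. So B^2 = 0.
B^2 = 0, so the series truncates immediately: exp(alpha B) = 1 + alpha B (parabolic case).
Answer: 1 + 9*e1 e2 - 9*e2 e3


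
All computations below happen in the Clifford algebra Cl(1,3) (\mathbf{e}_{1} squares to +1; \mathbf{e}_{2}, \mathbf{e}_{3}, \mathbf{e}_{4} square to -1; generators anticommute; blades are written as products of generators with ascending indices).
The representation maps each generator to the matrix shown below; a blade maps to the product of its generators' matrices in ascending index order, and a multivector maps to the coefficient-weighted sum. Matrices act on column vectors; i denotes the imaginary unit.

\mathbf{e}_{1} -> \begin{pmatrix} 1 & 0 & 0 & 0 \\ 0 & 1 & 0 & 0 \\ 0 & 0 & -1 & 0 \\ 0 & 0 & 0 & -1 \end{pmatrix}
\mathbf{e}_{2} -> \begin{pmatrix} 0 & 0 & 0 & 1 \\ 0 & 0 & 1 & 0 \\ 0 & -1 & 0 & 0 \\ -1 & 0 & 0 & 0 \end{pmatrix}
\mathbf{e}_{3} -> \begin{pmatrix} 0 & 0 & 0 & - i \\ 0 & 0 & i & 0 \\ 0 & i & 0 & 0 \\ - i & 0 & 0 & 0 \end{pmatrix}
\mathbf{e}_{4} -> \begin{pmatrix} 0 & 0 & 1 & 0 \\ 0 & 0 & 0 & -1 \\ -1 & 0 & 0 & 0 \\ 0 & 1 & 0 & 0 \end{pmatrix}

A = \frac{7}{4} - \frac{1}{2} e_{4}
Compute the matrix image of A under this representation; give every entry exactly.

M = (\frac{7}{4})*1 + (-\frac{1}{2})*rho(e_{4}), summed entrywise (1 is the identity matrix):
Answer: \begin{pmatrix} \frac{7}{4} & 0 & - \frac{1}{2} & 0 \\ 0 & \frac{7}{4} & 0 & \frac{1}{2} \\ \frac{1}{2} & 0 & \frac{7}{4} & 0 \\ 0 & - \frac{1}{2} & 0 & \frac{7}{4} \end{pmatrix}


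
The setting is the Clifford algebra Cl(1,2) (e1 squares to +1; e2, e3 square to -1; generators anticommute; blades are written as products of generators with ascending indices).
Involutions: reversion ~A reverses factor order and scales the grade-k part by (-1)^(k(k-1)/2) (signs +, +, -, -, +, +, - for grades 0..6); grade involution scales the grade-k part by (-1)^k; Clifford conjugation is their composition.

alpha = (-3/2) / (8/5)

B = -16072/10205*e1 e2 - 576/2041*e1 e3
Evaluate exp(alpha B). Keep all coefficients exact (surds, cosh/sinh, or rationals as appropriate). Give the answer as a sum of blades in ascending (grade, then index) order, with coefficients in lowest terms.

B^2 term by term: the squares give (-16072/10205)^2*(e1 e2)^2 + (-576/2041)^2*(e1 e3)^2 = 258309184/104142025*(+1) + 331776/4165681*(+1) = 64/25 (each basis 2-blade squares to minus the product of its generators' squares); cross terms between blades sharing an index anticommute and cancel. So B^2 = 64/25.
B^2 = 64/25 — hyperbolic case — the even/odd split gives cosh and sinh: l = 8/5, alpha*l = -3/2, so exp(alpha B) = cosh(-3/2) + (sinh(-3/2)/(8/5))*B = cosh(3/2) + (-5*sinh(3/2)/8)*B.
Answer: cosh(3/2) + 2009*sinh(3/2)/2041*e1 e2 + 360*sinh(3/2)/2041*e1 e3


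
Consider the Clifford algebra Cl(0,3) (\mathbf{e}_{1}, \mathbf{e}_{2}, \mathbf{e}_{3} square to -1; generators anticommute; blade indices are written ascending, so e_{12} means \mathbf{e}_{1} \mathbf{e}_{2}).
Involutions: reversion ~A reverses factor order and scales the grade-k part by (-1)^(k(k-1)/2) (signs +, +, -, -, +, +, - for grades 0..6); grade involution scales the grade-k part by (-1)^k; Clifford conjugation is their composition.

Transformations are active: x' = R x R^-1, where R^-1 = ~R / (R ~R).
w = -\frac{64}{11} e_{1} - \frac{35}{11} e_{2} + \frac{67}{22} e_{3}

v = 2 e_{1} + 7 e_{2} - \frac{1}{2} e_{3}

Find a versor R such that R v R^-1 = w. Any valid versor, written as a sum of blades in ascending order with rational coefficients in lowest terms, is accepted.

Sketch: the shared square -\frac{213}{4} makes R = v + w = -\frac{42}{11} e_{1} + \frac{42}{11} e_{2} + \frac{28}{11} e_{3} the natural versor; its sandwich fixes that direction, negates (v - w)/2, and sends v to w.
Answer: -\frac{42}{11} e_{1} + \frac{42}{11} e_{2} + \frac{28}{11} e_{3}


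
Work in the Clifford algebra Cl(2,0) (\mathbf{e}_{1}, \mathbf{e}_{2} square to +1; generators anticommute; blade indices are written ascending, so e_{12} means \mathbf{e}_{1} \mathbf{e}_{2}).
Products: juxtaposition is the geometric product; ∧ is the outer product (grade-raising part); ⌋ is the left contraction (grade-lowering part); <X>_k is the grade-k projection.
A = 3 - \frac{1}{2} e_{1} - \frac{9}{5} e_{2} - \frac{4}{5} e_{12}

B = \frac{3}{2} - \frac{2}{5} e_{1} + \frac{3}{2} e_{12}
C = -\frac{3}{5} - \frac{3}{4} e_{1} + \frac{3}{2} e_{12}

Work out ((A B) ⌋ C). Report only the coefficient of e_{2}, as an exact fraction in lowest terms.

step 1: \frac{59}{10} + \frac{3}{4} e_{1} - \frac{377}{100} e_{2} + \frac{129}{50} e_{12}
step 2: -\frac{3189}{400} + \frac{123}{100} e_{1} + \frac{9}{8} e_{2} + \frac{177}{20} e_{12}
Answer: \frac{9}{8}


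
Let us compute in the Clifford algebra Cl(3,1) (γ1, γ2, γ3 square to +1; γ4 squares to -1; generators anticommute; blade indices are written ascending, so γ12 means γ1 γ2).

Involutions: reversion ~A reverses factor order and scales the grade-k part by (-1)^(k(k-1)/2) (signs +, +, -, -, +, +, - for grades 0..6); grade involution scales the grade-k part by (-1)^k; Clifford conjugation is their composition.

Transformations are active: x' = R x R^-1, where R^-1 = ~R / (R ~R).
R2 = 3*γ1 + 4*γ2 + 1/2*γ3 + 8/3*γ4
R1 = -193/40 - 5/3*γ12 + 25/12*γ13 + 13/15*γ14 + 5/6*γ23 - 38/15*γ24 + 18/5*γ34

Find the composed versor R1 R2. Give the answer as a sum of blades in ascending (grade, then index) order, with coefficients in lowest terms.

Distribute over the terms of R2 (each basis-blade product reordered to ascending indices, repeated generators contracted through their squares):
R1 (3*γ1) = -579/40*γ1 + 5*γ2 - 25/4*γ3 - 13/5*γ4 + 5/2*γ123 - 38/5*γ124 + 54/5*γ134
R1 (4*γ2) = -20/3*γ1 - 193/10*γ2 - 10/3*γ3 + 152/15*γ4 - 25/3*γ123 - 52/15*γ124 + 72/5*γ234
R1 (1/2*γ3) = 25/24*γ1 + 5/12*γ2 - 193/80*γ3 - 9/5*γ4 - 5/6*γ123 - 13/30*γ134 + 19/15*γ234
R1 (8/3*γ4) = -104/45*γ1 + 304/45*γ2 - 48/5*γ3 - 193/15*γ4 - 40/9*γ124 + 50/9*γ134 + 20/9*γ234
Summing the partial products and collecting blades:
Answer: -2017/90*γ1 - 1283/180*γ2 - 5183/240*γ3 - 107/15*γ4 - 20/3*γ123 - 698/45*γ124 + 1433/90*γ134 + 161/9*γ234


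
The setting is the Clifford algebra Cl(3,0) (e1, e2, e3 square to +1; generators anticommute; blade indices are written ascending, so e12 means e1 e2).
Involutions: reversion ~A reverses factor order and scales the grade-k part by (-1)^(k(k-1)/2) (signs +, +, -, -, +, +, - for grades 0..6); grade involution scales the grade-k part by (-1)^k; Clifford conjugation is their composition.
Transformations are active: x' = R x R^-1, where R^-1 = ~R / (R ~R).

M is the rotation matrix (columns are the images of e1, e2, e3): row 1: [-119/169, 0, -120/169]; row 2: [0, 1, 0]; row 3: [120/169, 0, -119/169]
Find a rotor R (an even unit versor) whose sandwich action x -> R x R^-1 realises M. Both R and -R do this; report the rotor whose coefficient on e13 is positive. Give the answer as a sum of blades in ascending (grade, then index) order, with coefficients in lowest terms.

Method: write R = a + b12*e12 + b13*e13 + b23*e23 with a^2 + b12^2 + b13^2 + b23^2 = 1 (so R^-1 = ~R). Expanding the columns R e_j ~R gives tr M = 4a^2 - 1 and, from the antisymmetric part, M21 - M12 = -4a*b12, M13 - M31 = 4a*b13, M32 - M23 = -4a*b23.
Here tr M = -69/169, so a^2 = (1 + tr M)/4 = 25/169 and a = ±5/13. Taking a = 5/13: M21 - M12 = 0, M13 - M31 = -240/169, M32 - M23 = 0, giving b12 = 0, b13 = -12/13, b23 = 0, i.e. R = 5/13 - 12/13*e13.
Its e13 coefficient is negative, so report the other preimage -R.
Answer: -5/13 + 12/13*e13. Note: both R and -R realise this M (trace -69/169); the covering map identifies them, and the e13-coefficient sign is the tie-breaker.


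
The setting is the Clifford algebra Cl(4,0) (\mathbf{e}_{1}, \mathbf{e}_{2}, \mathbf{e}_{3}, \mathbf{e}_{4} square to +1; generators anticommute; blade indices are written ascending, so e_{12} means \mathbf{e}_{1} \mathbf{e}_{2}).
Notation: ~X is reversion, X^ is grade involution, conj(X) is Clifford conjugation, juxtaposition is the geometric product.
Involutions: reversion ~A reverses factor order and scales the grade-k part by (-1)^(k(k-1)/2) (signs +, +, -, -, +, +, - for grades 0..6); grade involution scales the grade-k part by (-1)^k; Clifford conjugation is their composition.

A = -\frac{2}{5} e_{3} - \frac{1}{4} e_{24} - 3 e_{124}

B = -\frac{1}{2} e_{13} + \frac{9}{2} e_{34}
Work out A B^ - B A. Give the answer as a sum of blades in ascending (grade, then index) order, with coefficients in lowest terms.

first term: -\frac{1}{5} e_{1} - \frac{9}{5} e_{4} + \frac{9}{8} e_{23} + \frac{27}{2} e_{123} - \frac{3}{2} e_{234} - \frac{1}{8} e_{1234}
second term: \frac{1}{5} e_{1} + \frac{9}{5} e_{4} - \frac{9}{8} e_{23} - \frac{27}{2} e_{123} + \frac{3}{2} e_{234} - \frac{1}{8} e_{1234}
Answer: -\frac{2}{5} e_{1} - \frac{18}{5} e_{4} + \frac{9}{4} e_{23} + 27 e_{123} - 3 e_{234}


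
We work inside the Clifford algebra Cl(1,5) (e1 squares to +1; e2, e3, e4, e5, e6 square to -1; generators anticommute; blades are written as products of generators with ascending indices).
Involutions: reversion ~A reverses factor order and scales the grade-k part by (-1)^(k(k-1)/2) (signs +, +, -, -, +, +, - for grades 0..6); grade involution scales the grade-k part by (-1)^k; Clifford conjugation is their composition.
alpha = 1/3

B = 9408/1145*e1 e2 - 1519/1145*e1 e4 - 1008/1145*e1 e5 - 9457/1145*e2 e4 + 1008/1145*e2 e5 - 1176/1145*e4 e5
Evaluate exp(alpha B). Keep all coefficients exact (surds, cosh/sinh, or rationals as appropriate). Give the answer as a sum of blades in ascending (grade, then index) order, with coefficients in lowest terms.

B^2 term by term: the squares give (9408/1145)^2*(e1 e2)^2 + (-1519/1145)^2*(e1 e4)^2 + (-1008/1145)^2*(e1 e5)^2 + (-9457/1145)^2*(e2 e4)^2 + (1008/1145)^2*(e2 e5)^2 + (-1176/1145)^2*(e4 e5)^2 = 88510464/1311025*(+1) + 2307361/1311025*(+1) + 1016064/1311025*(+1) + 89434849/1311025*(-1) + 1016064/1311025*(-1) + 1382976/1311025*(-1) = 0 (each basis 2-blade squares to minus the product of its generators' squares); cross terms between blades sharing an index anticommute and cancel; the commuting (index-disjoint) pairs give grade-4 terms 2*c*c'*(blade product), which cancel blade by blade — e1 e2 e4 e5: -22127616/1311025 + 3062304/1311025 + 19065312/1311025 = 0 — confirming B is simple. So B^2 = 0.
B^2 = 0, so the series truncates immediately: exp(alpha B) = 1 + alpha B (parabolic case).
Answer: 1 + 3136/1145*e1 e2 - 1519/3435*e1 e4 - 336/1145*e1 e5 - 9457/3435*e2 e4 + 336/1145*e2 e5 - 392/1145*e4 e5


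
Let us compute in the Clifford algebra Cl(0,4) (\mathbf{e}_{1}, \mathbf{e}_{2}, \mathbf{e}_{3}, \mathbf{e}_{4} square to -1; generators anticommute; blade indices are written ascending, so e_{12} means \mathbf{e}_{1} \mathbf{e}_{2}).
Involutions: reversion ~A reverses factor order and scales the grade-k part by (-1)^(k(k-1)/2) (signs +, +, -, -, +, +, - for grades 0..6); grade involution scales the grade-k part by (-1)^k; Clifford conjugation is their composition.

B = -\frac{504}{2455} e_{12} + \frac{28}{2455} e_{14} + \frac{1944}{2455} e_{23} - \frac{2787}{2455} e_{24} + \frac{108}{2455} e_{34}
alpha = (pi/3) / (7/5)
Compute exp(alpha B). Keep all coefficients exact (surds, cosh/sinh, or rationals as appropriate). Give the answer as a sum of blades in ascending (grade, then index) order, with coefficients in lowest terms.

B^2 term by term: the squares give (-\frac{504}{2455})^2*(e_{12})^2 + (\frac{28}{2455})^2*(e_{14})^2 + (\frac{1944}{2455})^2*(e_{23})^2 + (-\frac{2787}{2455})^2*(e_{24})^2 + (\frac{108}{2455})^2*(e_{34})^2 = \frac{254016}{6027025}*(-1) + \frac{784}{6027025}*(-1) + \frac{3779136}{6027025}*(-1) + \frac{7767369}{6027025}*(-1) + \frac{11664}{6027025}*(-1) = -\frac{49}{25} (each basis 2-blade squares to minus the product of its generators' squares); cross terms between blades sharing an index anticommute and cancel; the commuting (index-disjoint) pairs give grade-4 terms 2*c*c'*(blade product), which cancel blade by blade — e_{1234}: -\frac{108864}{6027025} + \frac{108864}{6027025} = 0 — confirming B is simple. So B^2 = -\frac{49}{25}.
B^2 = -\frac{49}{25} — a negative square means the series sums to a rotation: l = \frac{7}{5}, alpha*l = \frac{\pi}{3}, so exp(alpha B) = cos(\frac{\pi}{3}) + (sin(\frac{\pi}{3})/(\frac{7}{5}))*B = \frac{1}{2} + (\frac{5 \sqrt{3}}{14})*B.
Answer: \frac{1}{2} - \frac{36 \sqrt{3}}{491} e_{12} + \frac{2 \sqrt{3}}{491} e_{14} + \frac{972 \sqrt{3}}{3437} e_{23} - \frac{2787 \sqrt{3}}{6874} e_{24} + \frac{54 \sqrt{3}}{3437} e_{34}


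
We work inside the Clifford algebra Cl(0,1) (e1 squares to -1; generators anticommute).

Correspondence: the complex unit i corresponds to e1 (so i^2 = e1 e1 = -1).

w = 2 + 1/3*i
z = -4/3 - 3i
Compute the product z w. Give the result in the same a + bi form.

In blades: z = -4/3 - 3*e1, w = 2 + 1/3*e1.
Distribute z over w term by term (generator squares from the signature, products reordered to ascending indices): (-4/3)*w = -8/3 - 4/9*e1; (-3*e1)*w = 1 - 6*e1.
Sum: -5/3 - 58/9*e1; translating back through the correspondence:
Answer: -5/3 - 58/9*i


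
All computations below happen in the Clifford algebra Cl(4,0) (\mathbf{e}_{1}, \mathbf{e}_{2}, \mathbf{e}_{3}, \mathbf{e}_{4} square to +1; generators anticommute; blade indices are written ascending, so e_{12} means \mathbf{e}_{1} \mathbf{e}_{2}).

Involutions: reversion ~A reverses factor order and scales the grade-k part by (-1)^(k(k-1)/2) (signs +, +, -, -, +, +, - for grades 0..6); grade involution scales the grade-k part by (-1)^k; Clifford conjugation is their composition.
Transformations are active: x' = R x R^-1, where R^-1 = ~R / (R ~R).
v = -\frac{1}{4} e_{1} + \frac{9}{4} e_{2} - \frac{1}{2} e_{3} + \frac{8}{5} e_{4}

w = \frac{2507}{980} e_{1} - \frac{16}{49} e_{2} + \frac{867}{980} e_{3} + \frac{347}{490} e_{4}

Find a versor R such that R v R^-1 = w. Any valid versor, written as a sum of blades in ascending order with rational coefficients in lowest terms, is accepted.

Sketch: the shared square \frac{1587}{200} makes R = v + w = \frac{1131}{490} e_{1} + \frac{377}{196} e_{2} + \frac{377}{980} e_{3} + \frac{1131}{490} e_{4} the natural versor; its sandwich fixes that direction, negates (v - w)/2, and sends v to w.
Answer: \frac{1131}{490} e_{1} + \frac{377}{196} e_{2} + \frac{377}{980} e_{3} + \frac{1131}{490} e_{4}


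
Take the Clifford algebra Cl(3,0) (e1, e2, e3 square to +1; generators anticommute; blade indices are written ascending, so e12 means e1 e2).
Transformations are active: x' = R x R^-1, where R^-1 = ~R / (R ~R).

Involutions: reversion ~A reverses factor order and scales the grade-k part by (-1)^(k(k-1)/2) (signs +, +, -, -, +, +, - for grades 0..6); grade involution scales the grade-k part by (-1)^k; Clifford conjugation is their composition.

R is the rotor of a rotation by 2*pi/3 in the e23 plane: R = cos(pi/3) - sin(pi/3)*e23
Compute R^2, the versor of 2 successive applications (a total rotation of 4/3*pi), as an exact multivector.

Half-angle bookkeeping: 2 applications in e23 add up to rotor phase 2*pi/3 = 2*pi/3, so R^2 = cos(2*pi/3) - sin(2*pi/3)*e23.
cos(2*pi/3) = -1/2 and sin(2*pi/3) = sqrt(3)/2, so R^2 = -1/2 - sqrt(3)/2*e23. The net rotation is 4/3*pi; the rotor keeps the half-angle phase exactly.
Answer: -1/2 - sqrt(3)/2*e23


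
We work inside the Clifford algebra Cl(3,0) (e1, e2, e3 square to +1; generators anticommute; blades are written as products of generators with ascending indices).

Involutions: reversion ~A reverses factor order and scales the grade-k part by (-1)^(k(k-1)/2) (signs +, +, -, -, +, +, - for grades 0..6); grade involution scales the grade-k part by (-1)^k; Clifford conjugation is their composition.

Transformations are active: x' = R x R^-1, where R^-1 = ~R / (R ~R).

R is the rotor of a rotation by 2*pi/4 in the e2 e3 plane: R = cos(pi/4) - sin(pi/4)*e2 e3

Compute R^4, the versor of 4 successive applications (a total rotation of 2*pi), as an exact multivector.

Because a rotor carries half the rotation angle, composing 4 copies of this e2 e3-plane rotor multiplies the phase: 4*(pi/4) = pi, hence R^4 = cos(pi) - sin(pi)*e2 e3.
cos(pi) = -1 and sin(pi) = 0, so R^4 = -1. The total rotation 2*pi is 1 full turn, so every vector returns to itself, yet the rotor is -1, on the OTHER sheet of the double cover (an odd number of 2*pi turns).
Answer: -1


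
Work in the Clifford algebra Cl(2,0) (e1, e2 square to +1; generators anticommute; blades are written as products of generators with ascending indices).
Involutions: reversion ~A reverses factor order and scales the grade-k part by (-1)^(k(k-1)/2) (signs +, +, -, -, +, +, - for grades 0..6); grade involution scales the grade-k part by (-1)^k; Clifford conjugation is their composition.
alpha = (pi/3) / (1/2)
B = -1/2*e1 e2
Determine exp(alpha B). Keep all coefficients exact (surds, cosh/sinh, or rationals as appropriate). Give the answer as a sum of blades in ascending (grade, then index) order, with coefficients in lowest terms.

B^2 = (-1/2)^2*(e1 e2)^2 = 1/4*(-1) = -1/4 (a basis 2-blade squares to minus the product of its generators' squares).
B^2 = -1/4 — since the square is negative, the closed form is circular: l = 1/2, alpha*l = pi/3, so exp(alpha B) = cos(pi/3) + (sin(pi/3)/(1/2))*B = 1/2 + (sqrt(3))*B.
Answer: 1/2 - sqrt(3)/2*e1 e2


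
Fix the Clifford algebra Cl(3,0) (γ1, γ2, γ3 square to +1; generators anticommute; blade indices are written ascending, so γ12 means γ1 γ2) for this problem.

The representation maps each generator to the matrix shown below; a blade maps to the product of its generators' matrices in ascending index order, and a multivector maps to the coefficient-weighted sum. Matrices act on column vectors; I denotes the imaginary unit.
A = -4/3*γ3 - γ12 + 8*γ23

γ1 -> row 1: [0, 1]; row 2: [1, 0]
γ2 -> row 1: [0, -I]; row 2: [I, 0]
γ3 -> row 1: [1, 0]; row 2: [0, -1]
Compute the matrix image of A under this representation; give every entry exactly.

Bivector images (products of the table entries): rho(γ12) = rho(γ1)rho(γ2) = row 1: [I, 0]; row 2: [0, -I]; rho(γ23) = rho(γ2)rho(γ3) = row 1: [0, I]; row 2: [I, 0].
M = (-4/3)*rho(γ3) + (-1)*rho(γ12) + (8)*rho(γ23), summed entrywise:
Answer: row 1: [-4/3 - I, 8*I]; row 2: [8*I, 4/3 + I]


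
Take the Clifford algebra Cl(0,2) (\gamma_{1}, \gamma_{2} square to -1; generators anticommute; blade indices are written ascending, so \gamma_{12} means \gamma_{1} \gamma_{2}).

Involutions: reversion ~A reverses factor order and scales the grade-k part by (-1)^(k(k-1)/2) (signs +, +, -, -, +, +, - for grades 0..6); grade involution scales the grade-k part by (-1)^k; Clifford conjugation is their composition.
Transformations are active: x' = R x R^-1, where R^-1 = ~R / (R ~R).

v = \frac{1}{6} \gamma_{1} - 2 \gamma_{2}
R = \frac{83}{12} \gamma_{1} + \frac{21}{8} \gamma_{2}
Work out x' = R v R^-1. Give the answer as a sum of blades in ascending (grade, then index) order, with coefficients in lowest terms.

~R = \frac{83}{12} \gamma_{1} + \frac{21}{8} \gamma_{2}, and R ~R = -\frac{31525}{576}, so R^-1 = ~R / (-\frac{31525}{576}).
R v = \frac{295}{72} - \frac{685}{48} \gamma_{12}
Answer: -\frac{45481}{37830} \gamma_{1} + \frac{10132}{6305} \gamma_{2}


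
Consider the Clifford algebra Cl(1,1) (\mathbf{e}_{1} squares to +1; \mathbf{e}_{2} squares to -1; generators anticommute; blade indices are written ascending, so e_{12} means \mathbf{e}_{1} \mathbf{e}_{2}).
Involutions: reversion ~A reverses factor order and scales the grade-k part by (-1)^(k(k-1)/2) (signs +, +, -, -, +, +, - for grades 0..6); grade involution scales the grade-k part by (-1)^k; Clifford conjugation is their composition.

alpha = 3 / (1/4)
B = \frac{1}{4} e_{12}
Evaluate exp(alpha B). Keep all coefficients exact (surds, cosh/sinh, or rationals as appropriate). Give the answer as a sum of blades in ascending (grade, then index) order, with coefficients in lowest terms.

B^2 = (\frac{1}{4})^2*(e_{12})^2 = \frac{1}{16}*(+1) = \frac{1}{16} (a basis 2-blade squares to minus the product of its generators' squares).
B^2 = \frac{1}{16} — hyperbolic case — the even/odd split gives cosh and sinh: l = \frac{1}{4}, alpha*l = 3, so exp(alpha B) = cosh(3) + (sinh(3)/(\frac{1}{4}))*B = \cosh{\left(3 \right)} + (4 \sinh{\left(3 \right)})*B.
Answer: \cosh{\left(3 \right)} + \sinh{\left(3 \right)} e_{12}


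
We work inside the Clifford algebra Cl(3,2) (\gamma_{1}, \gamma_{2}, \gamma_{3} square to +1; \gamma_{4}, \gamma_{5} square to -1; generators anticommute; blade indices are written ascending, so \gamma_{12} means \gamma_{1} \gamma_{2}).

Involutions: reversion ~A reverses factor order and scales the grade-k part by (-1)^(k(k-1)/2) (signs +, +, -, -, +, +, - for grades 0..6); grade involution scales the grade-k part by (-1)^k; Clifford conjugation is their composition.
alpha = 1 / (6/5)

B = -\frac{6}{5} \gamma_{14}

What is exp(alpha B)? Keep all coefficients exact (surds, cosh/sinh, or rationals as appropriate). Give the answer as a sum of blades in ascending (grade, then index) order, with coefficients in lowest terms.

B^2 = (-\frac{6}{5})^2*(\gamma_{14})^2 = \frac{36}{25}*(+1) = \frac{36}{25} (a basis 2-blade squares to minus the product of its generators' squares).
B^2 = \frac{36}{25} — the positive square puts this in the hyperbolic regime; l = \frac{6}{5}, alpha*l = 1, so exp(alpha B) = cosh(1) + (sinh(1)/(\frac{6}{5}))*B = \cosh{\left(1 \right)} + (\frac{5 \sinh{\left(1 \right)}}{6})*B.
Answer: \cosh{\left(1 \right)} - \sinh{\left(1 \right)} \gamma_{14}


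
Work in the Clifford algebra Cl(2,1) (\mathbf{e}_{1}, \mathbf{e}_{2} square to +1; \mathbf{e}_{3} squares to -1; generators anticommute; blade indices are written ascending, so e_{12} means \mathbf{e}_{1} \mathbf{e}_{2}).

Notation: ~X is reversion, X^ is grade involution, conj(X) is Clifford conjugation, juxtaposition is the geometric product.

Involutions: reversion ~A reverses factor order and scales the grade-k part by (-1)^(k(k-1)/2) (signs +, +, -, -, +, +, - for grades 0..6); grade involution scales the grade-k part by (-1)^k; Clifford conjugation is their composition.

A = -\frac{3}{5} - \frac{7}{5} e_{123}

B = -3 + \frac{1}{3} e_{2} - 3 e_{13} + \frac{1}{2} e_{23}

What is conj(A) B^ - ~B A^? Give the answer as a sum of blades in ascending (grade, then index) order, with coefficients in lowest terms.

first term: \frac{9}{5} - \frac{7}{10} e_{1} - 4 e_{2} + \frac{4}{3} e_{13} - \frac{3}{10} e_{23} + \frac{21}{5} e_{123}
second term: \frac{9}{5} - \frac{7}{10} e_{1} - \frac{22}{5} e_{2} - \frac{34}{15} e_{13} + \frac{3}{10} e_{23} - \frac{21}{5} e_{123}
Answer: \frac{2}{5} e_{2} + \frac{18}{5} e_{13} - \frac{3}{5} e_{23} + \frac{42}{5} e_{123}


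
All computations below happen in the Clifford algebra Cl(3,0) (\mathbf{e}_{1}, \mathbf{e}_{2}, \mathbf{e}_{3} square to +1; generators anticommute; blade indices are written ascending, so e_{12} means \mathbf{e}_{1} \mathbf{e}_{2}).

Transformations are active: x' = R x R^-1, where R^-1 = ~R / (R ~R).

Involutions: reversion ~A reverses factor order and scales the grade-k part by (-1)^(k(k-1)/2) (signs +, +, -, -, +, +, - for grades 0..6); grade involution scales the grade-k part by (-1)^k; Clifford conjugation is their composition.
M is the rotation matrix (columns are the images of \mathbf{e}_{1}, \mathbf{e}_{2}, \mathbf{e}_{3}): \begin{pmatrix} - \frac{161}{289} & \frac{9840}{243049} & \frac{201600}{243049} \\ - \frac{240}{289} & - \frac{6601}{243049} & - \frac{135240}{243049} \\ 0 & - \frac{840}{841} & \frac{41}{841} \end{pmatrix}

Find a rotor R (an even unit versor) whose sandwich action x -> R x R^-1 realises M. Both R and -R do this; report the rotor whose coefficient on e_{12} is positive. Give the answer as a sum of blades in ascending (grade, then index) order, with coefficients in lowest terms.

Method: write R = a + b12*e_{12} + b13*e_{13} + b23*e_{23} with a^2 + b12^2 + b13^2 + b23^2 = 1 (so R^-1 = ~R). Expanding the columns R e_j ~R gives tr M = 4a^2 - 1 and, from the antisymmetric part, M21 - M12 = -4a*b12, M13 - M31 = 4a*b13, M32 - M23 = -4a*b23.
Here tr M = -\frac{130153}{243049}, so a^2 = (1 + tr M)/4 = \frac{28224}{243049} and a = ±\frac{168}{493}. Taking a = \frac{168}{493}: M21 - M12 = -\frac{211680}{243049}, M13 - M31 = \frac{201600}{243049}, M32 - M23 = -\frac{107520}{243049}, giving b12 = \frac{315}{493}, b13 = \frac{300}{493}, b23 = \frac{160}{493}, i.e. R = \frac{168}{493} + \frac{315}{493} e_{12} + \frac{300}{493} e_{13} + \frac{160}{493} e_{23}.
Its e_{12} coefficient is already positive.
Answer: \frac{168}{493} + \frac{315}{493} e_{12} + \frac{300}{493} e_{13} + \frac{160}{493} e_{23}. Uniqueness: Spin(3) -> SO(3) maps R and -R to the same rotation of trace -\frac{130153}{243049}; fixing the sign of the e_{12} coefficient removes the ambiguity.


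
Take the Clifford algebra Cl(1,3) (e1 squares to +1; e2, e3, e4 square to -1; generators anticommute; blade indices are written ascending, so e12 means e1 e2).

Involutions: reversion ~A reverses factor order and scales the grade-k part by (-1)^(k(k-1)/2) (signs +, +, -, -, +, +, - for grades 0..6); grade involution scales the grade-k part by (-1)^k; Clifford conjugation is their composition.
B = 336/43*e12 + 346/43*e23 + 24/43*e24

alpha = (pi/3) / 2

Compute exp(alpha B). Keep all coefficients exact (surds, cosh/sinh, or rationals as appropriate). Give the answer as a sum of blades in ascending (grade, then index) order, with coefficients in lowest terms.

B^2 term by term: the squares give (336/43)^2*(e12)^2 + (346/43)^2*(e23)^2 + (24/43)^2*(e24)^2 = 112896/1849*(+1) + 119716/1849*(-1) + 576/1849*(-1) = -4 (each basis 2-blade squares to minus the product of its generators' squares); cross terms between blades sharing an index anticommute and cancel. So B^2 = -4.
B^2 = -4 — the negative square puts this in the circular regime; l = 2, alpha*l = pi/3, so exp(alpha B) = cos(pi/3) + (sin(pi/3)/2)*B = 1/2 + (sqrt(3)/4)*B.
Answer: 1/2 + 84*sqrt(3)/43*e12 + 173*sqrt(3)/86*e23 + 6*sqrt(3)/43*e24


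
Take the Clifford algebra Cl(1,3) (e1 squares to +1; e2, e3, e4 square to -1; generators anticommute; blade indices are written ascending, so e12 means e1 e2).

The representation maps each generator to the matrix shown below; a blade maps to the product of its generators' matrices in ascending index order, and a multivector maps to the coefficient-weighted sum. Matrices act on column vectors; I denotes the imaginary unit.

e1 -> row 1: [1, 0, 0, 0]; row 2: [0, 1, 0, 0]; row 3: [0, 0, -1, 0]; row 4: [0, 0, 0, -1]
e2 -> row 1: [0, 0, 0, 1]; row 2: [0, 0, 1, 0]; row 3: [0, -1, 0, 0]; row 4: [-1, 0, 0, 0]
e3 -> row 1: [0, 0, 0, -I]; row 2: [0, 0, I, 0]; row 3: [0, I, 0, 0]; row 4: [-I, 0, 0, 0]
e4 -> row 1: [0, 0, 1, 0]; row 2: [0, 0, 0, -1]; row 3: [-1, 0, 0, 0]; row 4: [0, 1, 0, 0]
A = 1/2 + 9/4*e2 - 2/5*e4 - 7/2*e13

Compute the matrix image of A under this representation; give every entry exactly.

Bivector images (products of the table entries): rho(e13) = rho(e1)rho(e3) = row 1: [0, 0, 0, -I]; row 2: [0, 0, I, 0]; row 3: [0, -I, 0, 0]; row 4: [I, 0, 0, 0].
M = (1/2)*1 + (9/4)*rho(e2) + (-2/5)*rho(e4) + (-7/2)*rho(e13), summed entrywise (1 is the identity matrix):
Answer: row 1: [1/2, 0, -2/5, 9/4 + 7*I/2]; row 2: [0, 1/2, 9/4 - 7*I/2, 2/5]; row 3: [2/5, -9/4 + 7*I/2, 1/2, 0]; row 4: [-9/4 - 7*I/2, -2/5, 0, 1/2]


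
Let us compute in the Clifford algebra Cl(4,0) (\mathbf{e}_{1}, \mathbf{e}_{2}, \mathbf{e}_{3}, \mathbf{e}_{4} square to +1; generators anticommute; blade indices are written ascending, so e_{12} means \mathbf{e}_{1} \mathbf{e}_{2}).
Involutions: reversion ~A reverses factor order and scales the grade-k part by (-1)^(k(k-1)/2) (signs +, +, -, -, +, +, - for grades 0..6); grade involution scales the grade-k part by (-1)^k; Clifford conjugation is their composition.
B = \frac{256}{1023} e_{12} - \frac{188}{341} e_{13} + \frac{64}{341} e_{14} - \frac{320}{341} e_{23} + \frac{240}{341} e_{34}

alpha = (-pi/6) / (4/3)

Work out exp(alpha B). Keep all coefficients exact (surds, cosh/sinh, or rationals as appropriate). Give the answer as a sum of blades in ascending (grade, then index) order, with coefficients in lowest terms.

B^2 term by term: the squares give (\frac{256}{1023})^2*(e_{12})^2 + (-\frac{188}{341})^2*(e_{13})^2 + (\frac{64}{341})^2*(e_{14})^2 + (-\frac{320}{341})^2*(e_{23})^2 + (\frac{240}{341})^2*(e_{34})^2 = \frac{65536}{1046529}*(-1) + \frac{35344}{116281}*(-1) + \frac{4096}{116281}*(-1) + \frac{102400}{116281}*(-1) + \frac{57600}{116281}*(-1) = -\frac{16}{9} (each basis 2-blade squares to minus the product of its generators' squares); cross terms between blades sharing an index anticommute and cancel; the commuting (index-disjoint) pairs give grade-4 terms 2*c*c'*(blade product), which cancel blade by blade — e_{1234}: \frac{40960}{116281} - \frac{40960}{116281} = 0 — confirming B is simple. So B^2 = -\frac{16}{9}.
B^2 = -\frac{16}{9} — circular case — the even/odd split gives cos and sin: l = \frac{4}{3}, alpha*l = - \frac{\pi}{6}, so exp(alpha B) = cos(- \frac{\pi}{6}) + (sin(- \frac{\pi}{6})/(\frac{4}{3}))*B = \frac{\sqrt{3}}{2} + (- \frac{3}{8})*B.
Answer: \frac{\sqrt{3}}{2} - \frac{32}{341} e_{12} + \frac{141}{682} e_{13} - \frac{24}{341} e_{14} + \frac{120}{341} e_{23} - \frac{90}{341} e_{34}


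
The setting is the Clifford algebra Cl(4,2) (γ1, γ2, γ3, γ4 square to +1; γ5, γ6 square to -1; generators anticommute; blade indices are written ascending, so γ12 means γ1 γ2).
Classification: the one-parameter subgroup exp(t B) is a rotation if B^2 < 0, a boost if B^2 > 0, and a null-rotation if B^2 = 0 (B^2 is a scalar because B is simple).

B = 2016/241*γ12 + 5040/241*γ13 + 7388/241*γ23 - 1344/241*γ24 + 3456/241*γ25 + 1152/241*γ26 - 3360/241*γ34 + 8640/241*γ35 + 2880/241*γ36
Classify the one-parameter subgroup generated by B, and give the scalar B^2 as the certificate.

B^2 term by term: the squares give (2016/241)^2*(γ12)^2 + (5040/241)^2*(γ13)^2 + (7388/241)^2*(γ23)^2 + (-1344/241)^2*(γ24)^2 + (3456/241)^2*(γ25)^2 + (1152/241)^2*(γ26)^2 + (-3360/241)^2*(γ34)^2 + (8640/241)^2*(γ35)^2 + (2880/241)^2*(γ36)^2 = 4064256/58081*(-1) + 25401600/58081*(-1) + 54582544/58081*(-1) + 1806336/58081*(-1) + 11943936/58081*(+1) + 1327104/58081*(+1) + 11289600/58081*(-1) + 74649600/58081*(+1) + 8294400/58081*(+1) = -16 (each basis 2-blade squares to minus the product of its generators' squares); cross terms between blades sharing an index anticommute and cancel; the commuting (index-disjoint) pairs give grade-4 terms 2*c*c'*(blade product), which cancel blade by blade — γ1234: -13547520/58081 + 13547520/58081 = 0; γ1235: 34836480/58081 - 34836480/58081 = 0; γ1236: 11612160/58081 - 11612160/58081 = 0; γ2345: 23224320/58081 - 23224320/58081 = 0; γ2346: 7741440/58081 - 7741440/58081 = 0; γ2356: -19906560/58081 + 19906560/58081 = 0 — confirming B is simple. So B^2 = -16.
Answer: rotation, certificate B^2 = -16. Check the certificate: B^2 = -16, and that sign is decisive whatever form B takes.


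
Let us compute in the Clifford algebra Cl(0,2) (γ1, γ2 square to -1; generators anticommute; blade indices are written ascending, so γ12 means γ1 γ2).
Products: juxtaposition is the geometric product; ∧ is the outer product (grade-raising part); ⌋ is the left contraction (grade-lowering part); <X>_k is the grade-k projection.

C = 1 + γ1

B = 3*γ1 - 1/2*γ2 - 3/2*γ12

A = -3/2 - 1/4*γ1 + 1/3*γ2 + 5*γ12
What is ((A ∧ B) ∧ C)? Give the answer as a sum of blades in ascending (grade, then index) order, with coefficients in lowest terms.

step 1: -9/2*γ1 + 3/4*γ2 + 11/8*γ12
step 2: -9/2*γ1 + 3/4*γ2 + 5/8*γ12
Answer: -9/2*γ1 + 3/4*γ2 + 5/8*γ12


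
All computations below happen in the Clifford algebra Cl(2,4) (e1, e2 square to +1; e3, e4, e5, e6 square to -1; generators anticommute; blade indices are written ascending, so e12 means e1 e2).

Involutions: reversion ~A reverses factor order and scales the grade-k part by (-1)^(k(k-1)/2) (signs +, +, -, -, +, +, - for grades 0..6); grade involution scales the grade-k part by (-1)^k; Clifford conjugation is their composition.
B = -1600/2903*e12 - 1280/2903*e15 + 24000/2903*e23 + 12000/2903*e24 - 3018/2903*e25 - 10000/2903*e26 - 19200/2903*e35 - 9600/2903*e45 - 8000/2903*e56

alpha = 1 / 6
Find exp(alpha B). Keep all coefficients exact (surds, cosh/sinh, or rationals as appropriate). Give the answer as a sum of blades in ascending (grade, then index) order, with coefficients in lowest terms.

B^2 term by term: the squares give (-1600/2903)^2*(e12)^2 + (-1280/2903)^2*(e15)^2 + (24000/2903)^2*(e23)^2 + (12000/2903)^2*(e24)^2 + (-3018/2903)^2*(e25)^2 + (-10000/2903)^2*(e26)^2 + (-19200/2903)^2*(e35)^2 + (-9600/2903)^2*(e45)^2 + (-8000/2903)^2*(e56)^2 = 2560000/8427409*(-1) + 1638400/8427409*(+1) + 576000000/8427409*(+1) + 144000000/8427409*(+1) + 9108324/8427409*(+1) + 100000000/8427409*(+1) + 368640000/8427409*(-1) + 92160000/8427409*(-1) + 64000000/8427409*(-1) = 36 (each basis 2-blade squares to minus the product of its generators' squares); cross terms between blades sharing an index anticommute and cancel; the commuting (index-disjoint) pairs give grade-4 terms 2*c*c'*(blade product), which cancel blade by blade — e1235: 61440000/8427409 - 61440000/8427409 = 0; e1245: 30720000/8427409 - 30720000/8427409 = 0; e1256: 25600000/8427409 - 25600000/8427409 = 0; e2345: -460800000/8427409 + 460800000/8427409 = 0; e2356: -384000000/8427409 + 384000000/8427409 = 0; e2456: -192000000/8427409 + 192000000/8427409 = 0 — confirming B is simple. So B^2 = 36.
B^2 = 36 — hyperbolic case — the even/odd split gives cosh and sinh: l = 6, alpha*l = 1, so exp(alpha B) = cosh(1) + (sinh(1)/6)*B = cosh(1) + (sinh(1)/6)*B.
Answer: cosh(1) - 800*sinh(1)/8709*e12 - 640*sinh(1)/8709*e15 + 4000*sinh(1)/2903*e23 + 2000*sinh(1)/2903*e24 - 503*sinh(1)/2903*e25 - 5000*sinh(1)/8709*e26 - 3200*sinh(1)/2903*e35 - 1600*sinh(1)/2903*e45 - 4000*sinh(1)/8709*e56


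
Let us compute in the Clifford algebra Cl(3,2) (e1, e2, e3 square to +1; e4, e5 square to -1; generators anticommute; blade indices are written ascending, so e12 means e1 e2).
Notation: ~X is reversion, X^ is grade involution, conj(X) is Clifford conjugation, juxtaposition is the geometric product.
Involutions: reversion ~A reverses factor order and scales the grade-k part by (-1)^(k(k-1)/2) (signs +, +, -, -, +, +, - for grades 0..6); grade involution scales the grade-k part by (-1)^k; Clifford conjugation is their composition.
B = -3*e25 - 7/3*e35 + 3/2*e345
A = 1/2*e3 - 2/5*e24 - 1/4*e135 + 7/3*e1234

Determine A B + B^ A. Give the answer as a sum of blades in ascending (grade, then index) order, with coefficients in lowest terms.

first term: 7/12*e1 - 7/6*e5 + 3/8*e14 - 9/20*e45 - 3/4*e123 + 7/2*e125 + 9/10*e235 + 49/9*e1245 - 7*e1345 - 14/15*e2345
second term: 7/12*e1 + 7/6*e5 + 3/8*e14 + 9/20*e45 + 3/4*e123 - 7/2*e125 + 9/10*e235 - 49/9*e1245 + 7*e1345 - 14/15*e2345
Answer: 7/6*e1 + 3/4*e14 + 9/5*e235 - 28/15*e2345
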